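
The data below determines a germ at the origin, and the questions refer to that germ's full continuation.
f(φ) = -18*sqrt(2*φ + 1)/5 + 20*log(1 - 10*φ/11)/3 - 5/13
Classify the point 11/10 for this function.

The term (20/3)*log(1 - φ/(11/10)) has argument 1 - 11/10/(11/10) = 0 at 11/10: a logarithmic (infinitely-sheeted) branch point; the remaining terms are analytic or single-valued there.

The point is a logarithmic branch point.


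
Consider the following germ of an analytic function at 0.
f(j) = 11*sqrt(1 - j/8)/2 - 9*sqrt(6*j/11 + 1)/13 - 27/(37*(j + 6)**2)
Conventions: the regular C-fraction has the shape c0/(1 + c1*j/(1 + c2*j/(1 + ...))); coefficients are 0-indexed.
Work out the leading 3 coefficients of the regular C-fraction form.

The regular C-fraction coefficients are [9211/1924, 89025/810568, -8130709303/96214421600].

Taylor coefficients (expand at 0): a_0 = 9211/1924, a_1 = -89025/169312, a_2 = 793581/59597824.
c0 = a_0 = 9211/1924. Peel one level at a time: if S = 1 + c*j/S' with S'(0) = 1, then c is the j-coefficient of S and S' = c*j/(S - 1).
S_1 = c0/f = 1 + (89025/810568)*j + (24392127909/2628081930496)*j^2 + ...; c1 = 89025/810568.
S_2 = c1*j/(S_1 - 1) = 1 + (-8130709303/96214421600)*j + ...; c2 = -8130709303/96214421600.


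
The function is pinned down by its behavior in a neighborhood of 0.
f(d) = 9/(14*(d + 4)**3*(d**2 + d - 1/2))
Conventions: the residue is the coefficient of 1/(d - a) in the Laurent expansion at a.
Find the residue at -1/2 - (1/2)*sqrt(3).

The factor d**2 + d - 1/2 splits as (d - a)(d - a') with a = -1/2 - (1/2)*sqrt(3), a' = -1/2 + (1/2)*sqrt(3). At the order-1 pole a set g(d) = (d - a)*f(d) = [9/(14*(d + 4)**3)] / (d - a').
Simple pole: residue = g(a) at a = -1/2 - (1/2)*sqrt(3), which is -675/85169 - (87/12167)*sqrt(3).

The residue is -675/85169 - (87/12167)*sqrt(3).


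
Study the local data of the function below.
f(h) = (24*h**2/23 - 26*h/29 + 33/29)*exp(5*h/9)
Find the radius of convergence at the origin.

The factor exp(5*h/9) is entire and contributes no finite singular point.
The polynomial part has no poles.
No finite singular points: the Taylor series at 0 converges everywhere.

The radius of convergence is infinite.


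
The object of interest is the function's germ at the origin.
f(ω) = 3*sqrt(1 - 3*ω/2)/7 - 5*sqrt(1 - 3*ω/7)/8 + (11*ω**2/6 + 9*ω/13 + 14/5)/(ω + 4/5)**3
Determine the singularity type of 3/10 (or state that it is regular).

The point is a regular point.

Denominator factors: ω + 4/5 = 11/10 at ω = 3/10 — none vanishes.
Branch term sqrt(1 - ω/(7/3)): argument at 3/10 is 61/70, nonzero, so 3/10 is not its branch point (a point on a principal cut is still regular for the continued germ).
Branch term sqrt(1 - ω/(2/3)): argument at 3/10 is 11/20, nonzero, so 3/10 is not its branch point (a point on a principal cut is still regular for the continued germ).
So the germ continues analytically to 3/10.


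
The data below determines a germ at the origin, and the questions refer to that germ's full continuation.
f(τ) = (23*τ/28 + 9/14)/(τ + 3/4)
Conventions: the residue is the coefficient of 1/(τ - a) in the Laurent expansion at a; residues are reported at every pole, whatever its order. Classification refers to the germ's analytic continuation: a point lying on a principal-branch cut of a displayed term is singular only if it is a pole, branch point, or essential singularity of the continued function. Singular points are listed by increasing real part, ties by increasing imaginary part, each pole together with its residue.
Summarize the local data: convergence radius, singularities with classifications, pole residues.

Denominator factor (τ + 3/4): pole of order 1 at -3/4, modulus 3/4.
The radius of convergence is the smallest modulus among the singular points: 3/4.
At the order-1 pole -3/4 set g(τ) = (τ - (-3/4))*f(τ) = 23*τ/28 + 9/14.
Simple pole: residue = g(a) at a = -3/4, which is 3/112.

Radius of convergence at 0: 3/4.
At -3/4: a pole of order 1; residue 3/112.


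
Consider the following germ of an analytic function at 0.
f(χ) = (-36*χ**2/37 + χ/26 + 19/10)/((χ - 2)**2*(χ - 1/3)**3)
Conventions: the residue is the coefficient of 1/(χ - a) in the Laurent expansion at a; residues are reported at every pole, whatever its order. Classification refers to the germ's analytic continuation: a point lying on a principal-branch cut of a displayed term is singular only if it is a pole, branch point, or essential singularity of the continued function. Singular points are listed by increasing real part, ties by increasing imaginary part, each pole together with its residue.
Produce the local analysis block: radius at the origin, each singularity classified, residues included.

Denominator factor (χ - 1/3)^3: pole of order 3 at 1/3, modulus 1/3.
Denominator factor (χ - 2)^2: pole of order 2 at 2, modulus 2.
The radius of convergence is the smallest modulus among the singular points: 1/3.
At the order-3 pole 1/3 set g(χ) = (χ - (1/3))^3*f(χ) = (-36*χ**2/37 + χ/26 + 19/10)/(χ - 2)**2.
Order-3 pole: residue = g''(a)/2; g''(1/3) = 20304/115625, so the residue is 10152/115625.
At the order-2 pole 2 set g(χ) = (χ - (2))^2*f(χ) = (-36*χ**2/37 + χ/26 + 19/10)/(χ - 1/3)**3.
Order-2 pole: residue = g'(a); g'(2) = -10152/115625, so the residue is -10152/115625.
List the singular points by increasing real part (a conjugate pair: the negative imaginary part first).

Radius of convergence at 0: 1/3.
At 1/3: a pole of order 3; residue 10152/115625.
At 2: a pole of order 2; residue -10152/115625.


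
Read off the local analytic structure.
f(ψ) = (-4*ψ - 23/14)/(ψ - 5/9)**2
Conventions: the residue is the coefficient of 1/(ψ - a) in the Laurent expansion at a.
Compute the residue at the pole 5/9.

The residue is -4.

At the order-2 pole 5/9 set g(ψ) = (ψ - (5/9))^2*f(ψ) = -4*ψ - 23/14.
Order-2 pole: residue = g'(a); g'(5/9) = -4, so the residue is -4.


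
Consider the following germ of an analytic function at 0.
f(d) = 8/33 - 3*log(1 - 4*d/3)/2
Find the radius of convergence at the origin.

The radius of convergence is 3/4.

Branch term (-3/2)*log(1 - d/(3/4)): its argument vanishes at d = 3/4, a logarithmic branch point, modulus 3/4.
The radius of convergence is the smallest modulus among the singular points: 3/4.


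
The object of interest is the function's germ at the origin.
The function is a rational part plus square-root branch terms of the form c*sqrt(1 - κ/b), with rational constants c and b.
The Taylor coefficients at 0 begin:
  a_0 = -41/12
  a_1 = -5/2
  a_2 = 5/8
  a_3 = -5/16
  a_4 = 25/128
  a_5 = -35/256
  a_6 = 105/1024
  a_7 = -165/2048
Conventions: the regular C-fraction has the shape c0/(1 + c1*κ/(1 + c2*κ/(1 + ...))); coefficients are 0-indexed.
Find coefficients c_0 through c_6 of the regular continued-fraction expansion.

Taylor coefficients (read off): a_0 = -41/12, a_1 = -5/2, a_2 = 5/8, a_3 = -5/16, a_4 = 25/128, a_5 = -35/256, a_6 = 105/1024.
c0 = a_0 = -41/12. Peel one level at a time: if S = 1 + c*κ/S' with S'(0) = 1, then c is the κ-coefficient of S and S' = c*κ/(S - 1).
S_1 = c0/f = 1 + (-30/41)*κ + (2415/3362)*κ^2 + ...; c1 = -30/41.
S_2 = c1*κ/(S_1 - 1) = 1 + (161/164)*κ + (-1/16)*κ^2 + ...; c2 = 161/164.
S_3 = c2*κ/(S_2 - 1) = 1 + (41/644)*κ + (-11521/414736)*κ^2 + ...; c3 = 41/644.
S_4 = c3*κ/(S_3 - 1) = 1 + (281/644)*κ + (-1/16)*κ^2 + ...; c4 = 281/644.
S_5 = c4*κ/(S_4 - 1) = 1 + (161/1124)*κ + (-64561/1263376)*κ^2 + ...; c5 = 161/1124.
S_6 = c5*κ/(S_5 - 1) = 1 + (401/1124)*κ + ...; c6 = 401/1124.

The regular C-fraction coefficients are [-41/12, -30/41, 161/164, 41/644, 281/644, 161/1124, 401/1124].


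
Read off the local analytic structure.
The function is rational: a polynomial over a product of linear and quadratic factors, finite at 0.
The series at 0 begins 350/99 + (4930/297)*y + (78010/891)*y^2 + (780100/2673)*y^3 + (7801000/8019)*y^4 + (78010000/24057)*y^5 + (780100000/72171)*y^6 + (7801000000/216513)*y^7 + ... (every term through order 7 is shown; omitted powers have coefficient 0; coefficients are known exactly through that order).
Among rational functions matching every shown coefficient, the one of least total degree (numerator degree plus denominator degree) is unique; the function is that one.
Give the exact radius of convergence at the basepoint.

No rational of total degree below 3 reproduces all 8 coefficients; solving the [2/1] Pade equations on them gives f(y) = (-29*y**2/3 - 13*y/9 - 35/33)/(y - 3/10), whose expansion matches every shown term.
Denominator factor (y - 3/10): pole of order 1 at 3/10, modulus 3/10.
The radius of convergence is the smallest modulus among the singular points: 3/10.

The radius of convergence is 3/10.


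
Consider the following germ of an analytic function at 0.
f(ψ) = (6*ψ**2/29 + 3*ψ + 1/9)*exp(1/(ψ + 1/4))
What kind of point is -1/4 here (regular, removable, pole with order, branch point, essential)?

The point is an essential singularity.

The exponent 1/(ψ - (-1/4)) has a pole at -1/4, so exp(1/(ψ - (-1/4))) takes every nonzero value near it: an essential singularity (not a pole of any order).


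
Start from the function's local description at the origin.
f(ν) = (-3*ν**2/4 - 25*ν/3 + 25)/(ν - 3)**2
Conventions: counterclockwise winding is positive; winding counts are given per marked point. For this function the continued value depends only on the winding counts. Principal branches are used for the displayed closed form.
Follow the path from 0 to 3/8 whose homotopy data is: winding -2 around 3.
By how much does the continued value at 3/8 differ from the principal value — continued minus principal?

Continued minus principal equals 0.

The function is rational, hence single-valued: continuing it around any pole returns the same value, so the difference is 0.


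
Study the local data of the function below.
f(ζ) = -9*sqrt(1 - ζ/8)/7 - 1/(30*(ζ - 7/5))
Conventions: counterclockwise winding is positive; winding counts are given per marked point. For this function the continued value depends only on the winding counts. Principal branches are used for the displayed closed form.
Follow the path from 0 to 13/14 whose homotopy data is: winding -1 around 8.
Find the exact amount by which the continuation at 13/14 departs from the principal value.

Continued minus principal equals (27/98)*sqrt(77).

The rational part is single-valued and drops out of the difference; each branch term changes only by its own monodromy.
(-9/7)*sqrt(1 - ζ/(8)): winding -1 is odd, the square root flips sign, contributing -2*(-9/7)*sqrt(1 - (13/14)/(8)) = -2*(-9/7)*sqrt(99/112) = (27/98)*sqrt(77).
Summing the contributions at ζ = 13/14 gives (27/98)*sqrt(77).


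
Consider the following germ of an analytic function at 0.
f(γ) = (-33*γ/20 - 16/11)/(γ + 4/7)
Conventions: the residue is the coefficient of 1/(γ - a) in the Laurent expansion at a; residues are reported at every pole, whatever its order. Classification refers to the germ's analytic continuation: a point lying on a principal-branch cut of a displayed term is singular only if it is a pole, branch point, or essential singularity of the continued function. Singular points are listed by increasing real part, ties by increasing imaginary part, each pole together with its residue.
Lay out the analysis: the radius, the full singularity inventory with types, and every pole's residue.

Denominator factor (γ + 4/7): pole of order 1 at -4/7, modulus 4/7.
The radius of convergence is the smallest modulus among the singular points: 4/7.
At the order-1 pole -4/7 set g(γ) = (γ - (-4/7))*f(γ) = -33*γ/20 - 16/11.
Simple pole: residue = g(a) at a = -4/7, which is -197/385.

Radius of convergence at 0: 4/7.
At -4/7: a pole of order 1; residue -197/385.


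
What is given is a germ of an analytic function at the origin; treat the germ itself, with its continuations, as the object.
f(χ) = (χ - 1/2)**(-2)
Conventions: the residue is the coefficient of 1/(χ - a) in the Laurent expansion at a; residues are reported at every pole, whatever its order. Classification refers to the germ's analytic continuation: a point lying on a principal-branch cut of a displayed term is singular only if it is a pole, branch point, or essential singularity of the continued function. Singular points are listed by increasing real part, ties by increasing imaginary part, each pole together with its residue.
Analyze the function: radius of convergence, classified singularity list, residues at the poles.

Radius of convergence at 0: 1/2.
At 1/2: a pole of order 2; residue 0.

Denominator factor (χ - 1/2)^2: pole of order 2 at 1/2, modulus 1/2.
The radius of convergence is the smallest modulus among the singular points: 1/2.
At the order-2 pole 1/2 set g(χ) = (χ - (1/2))^2*f(χ) = 1.
Order-2 pole: residue = g'(a); g'(1/2) = 0, so the residue is 0.


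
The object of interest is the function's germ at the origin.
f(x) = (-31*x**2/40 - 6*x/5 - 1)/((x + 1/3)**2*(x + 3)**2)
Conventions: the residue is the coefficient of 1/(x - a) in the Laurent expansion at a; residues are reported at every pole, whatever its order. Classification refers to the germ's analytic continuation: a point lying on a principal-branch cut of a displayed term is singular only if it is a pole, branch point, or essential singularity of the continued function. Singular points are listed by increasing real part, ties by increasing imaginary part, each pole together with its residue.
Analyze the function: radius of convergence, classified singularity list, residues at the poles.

Radius of convergence at 0: 1/3.
At -3: a pole of order 2; residue 243/10240.
At -1/3: a pole of order 2; residue -243/10240.

Denominator factor (x + 3)^2: pole of order 2 at -3, modulus 3.
Denominator factor (x + 1/3)^2: pole of order 2 at -1/3, modulus 1/3.
The radius of convergence is the smallest modulus among the singular points: 1/3.
At the order-2 pole -3 set g(x) = (x - (-3))^2*f(x) = (-31*x**2/40 - 6*x/5 - 1)/(x + 1/3)**2.
Order-2 pole: residue = g'(a); g'(-3) = 243/10240, so the residue is 243/10240.
At the order-2 pole -1/3 set g(x) = (x - (-1/3))^2*f(x) = (-31*x**2/40 - 6*x/5 - 1)/(x + 3)**2.
Order-2 pole: residue = g'(a); g'(-1/3) = -243/10240, so the residue is -243/10240.
List the singular points by increasing real part (a conjugate pair: the negative imaginary part first).


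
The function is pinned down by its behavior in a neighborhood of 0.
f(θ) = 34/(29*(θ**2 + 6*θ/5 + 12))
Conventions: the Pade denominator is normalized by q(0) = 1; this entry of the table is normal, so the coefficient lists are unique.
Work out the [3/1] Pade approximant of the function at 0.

The Pade approximant has numerator coefficients [17/174, -935/24534, -425/98136, 2125/588816]; denominator coefficients [1, -409/1410].

Taylor coefficients needed (expand at 0): a_0 = 17/174, a_1 = -17/1740, a_2 = -187/26100, a_3 = 799/522000, a_4 = 6953/15660000.
Write the denominator as Q(θ) = 1 + q1*θ. Requiring Q*f - P = O(θ^5) with deg P <= 3 kills the coefficients of θ^4..θ^4 in Q*f:
  θ^4: a_4 + q1*a_3 = 0, i.e. 6953/15660000 + (799/522000)*q1 = 0.
Solving this linear system: q1 = -409/1410.
The numerator is Q*f truncated at degree 3: P0 = a_0 = 17/174; P1 = a_1 + q1*a_0 = -935/24534; P2 = a_2 + q1*a_1 = -425/98136; P3 = a_3 + q1*a_2 = 2125/588816.


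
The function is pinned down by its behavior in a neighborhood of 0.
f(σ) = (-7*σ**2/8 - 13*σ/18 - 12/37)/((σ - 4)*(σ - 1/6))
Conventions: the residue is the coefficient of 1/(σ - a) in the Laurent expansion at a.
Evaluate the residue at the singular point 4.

At the order-1 pole 4 set g(σ) = (σ - (4))*f(σ) = (-7*σ**2/8 - 13*σ/18 - 12/37)/(σ - 1/6).
Simple pole: residue = g(a) at a = 4, which is -11464/2553.

The residue is -11464/2553.


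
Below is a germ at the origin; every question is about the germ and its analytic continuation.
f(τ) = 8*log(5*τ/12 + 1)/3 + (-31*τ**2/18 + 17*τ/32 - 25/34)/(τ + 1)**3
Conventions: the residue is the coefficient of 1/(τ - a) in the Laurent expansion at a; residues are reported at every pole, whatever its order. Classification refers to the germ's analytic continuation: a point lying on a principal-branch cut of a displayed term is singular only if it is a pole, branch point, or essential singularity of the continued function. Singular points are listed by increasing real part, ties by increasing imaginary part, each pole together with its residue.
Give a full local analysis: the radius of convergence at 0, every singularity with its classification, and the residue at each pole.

Denominator factor (τ + 1)^3: pole of order 3 at -1, modulus 1.
Branch term (8/3)*log(1 - τ/(-12/5)): its argument vanishes at τ = -12/5, a logarithmic branch point, modulus 12/5.
The radius of convergence is the smallest modulus among the singular points: 1.
The branch term is analytic at -1 and contributes nothing to the residue; only the rational part matters.
At the order-3 pole -1 set g(τ) = (τ - (-1))^3*(rational part) = -31*τ**2/18 + 17*τ/32 - 25/34.
Order-3 pole: residue = g''(a)/2; g''(-1) = -31/9, so the residue is -31/18.
List the singular points by increasing real part (a conjugate pair: the negative imaginary part first).

Radius of convergence at 0: 1.
At -12/5: a logarithmic branch point.
At -1: a pole of order 3; residue -31/18.


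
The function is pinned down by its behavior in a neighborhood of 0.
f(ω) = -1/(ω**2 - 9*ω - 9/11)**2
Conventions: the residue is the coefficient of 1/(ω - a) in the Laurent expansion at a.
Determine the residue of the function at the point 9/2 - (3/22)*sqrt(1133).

The factor ω**2 - 9*ω - 9/11 splits as (ω - a)(ω - a') with a = 9/2 - (3/22)*sqrt(1133), a' = 9/2 + (3/22)*sqrt(1133). At the order-2 pole a set g(ω) = (ω - a)^2*f(ω) = [-1] / (ω - a')^2.
Order-2 pole: residue = g'(a); g'(9/2 - (3/22)*sqrt(1133)) = -(22/286443)*sqrt(1133), so the residue is -(22/286443)*sqrt(1133).

The residue is -(22/286443)*sqrt(1133).


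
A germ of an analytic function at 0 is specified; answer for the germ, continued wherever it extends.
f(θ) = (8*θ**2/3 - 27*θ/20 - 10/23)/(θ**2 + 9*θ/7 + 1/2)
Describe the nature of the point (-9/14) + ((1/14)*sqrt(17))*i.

The point is a pole of order 1.

The denominator factor θ**2 + 9*θ/7 + 1/2 vanishes at (-9/14) + ((1/14)*sqrt(17))*i and appears to the power 1; the numerator there equals (176329/135240) - ((669/1960)*sqrt(17))*i, nonzero, and no other factor vanishes.
Hence a pole whose order is the multiplicity, 1.


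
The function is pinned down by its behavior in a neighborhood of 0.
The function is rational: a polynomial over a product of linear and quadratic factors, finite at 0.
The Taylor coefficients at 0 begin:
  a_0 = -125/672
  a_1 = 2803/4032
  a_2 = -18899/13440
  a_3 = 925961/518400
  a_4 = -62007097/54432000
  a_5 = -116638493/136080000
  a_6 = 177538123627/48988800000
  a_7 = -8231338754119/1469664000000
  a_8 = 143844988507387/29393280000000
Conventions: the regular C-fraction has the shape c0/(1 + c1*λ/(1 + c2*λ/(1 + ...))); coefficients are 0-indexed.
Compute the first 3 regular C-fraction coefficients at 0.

The regular C-fraction coefficients are [-125/672, 2803/750, -1802267/1051125].

Taylor coefficients (read off): a_0 = -125/672, a_1 = 2803/4032, a_2 = -18899/13440.
c0 = a_0 = -125/672. Peel one level at a time: if S = 1 + c*λ/S' with S'(0) = 1, then c is the λ-coefficient of S and S' = c*λ/(S - 1).
S_1 = c0/f = 1 + (2803/750)*λ + (1802267/281250)*λ^2 + ...; c1 = 2803/750.
S_2 = c1*λ/(S_1 - 1) = 1 + (-1802267/1051125)*λ + ...; c2 = -1802267/1051125.


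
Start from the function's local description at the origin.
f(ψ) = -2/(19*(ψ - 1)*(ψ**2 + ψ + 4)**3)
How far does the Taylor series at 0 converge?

Denominator factor (ψ - 1): pole of order 1 at 1, modulus 1.
Denominator factor (ψ**2 + ψ + 4)^3: discriminant -15, complex-conjugate roots (-1/2) + ((1/2)*sqrt(15))*i and (-1/2) - ((1/2)*sqrt(15))*i; poles of order 3, moduli 2 and 2.
The radius of convergence is the smallest modulus among the singular points: 1.

The radius of convergence is 1.


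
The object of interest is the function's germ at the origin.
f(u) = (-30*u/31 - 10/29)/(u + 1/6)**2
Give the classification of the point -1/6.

The point is a pole of order 2.

The denominator factor u + 1/6 vanishes at -1/6 and appears to the power 2; the numerator there equals -165/899, nonzero, and no other factor vanishes.
Hence a pole whose order is the multiplicity, 2.


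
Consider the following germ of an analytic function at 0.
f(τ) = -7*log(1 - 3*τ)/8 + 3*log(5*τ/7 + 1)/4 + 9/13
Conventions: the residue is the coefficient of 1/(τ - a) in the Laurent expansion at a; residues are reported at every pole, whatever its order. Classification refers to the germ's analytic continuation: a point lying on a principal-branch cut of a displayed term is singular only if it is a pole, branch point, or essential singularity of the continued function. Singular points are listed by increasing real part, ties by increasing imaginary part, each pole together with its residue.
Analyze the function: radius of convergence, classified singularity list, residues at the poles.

Branch term (3/4)*log(1 - τ/(-7/5)): its argument vanishes at τ = -7/5, a logarithmic branch point, modulus 7/5.
Branch term (-7/8)*log(1 - τ/(1/3)): its argument vanishes at τ = 1/3, a logarithmic branch point, modulus 1/3.
The radius of convergence is the smallest modulus among the singular points: 1/3.
List the singular points by increasing real part (a conjugate pair: the negative imaginary part first).

Radius of convergence at 0: 1/3.
At -7/5: a logarithmic branch point.
At 1/3: a logarithmic branch point.


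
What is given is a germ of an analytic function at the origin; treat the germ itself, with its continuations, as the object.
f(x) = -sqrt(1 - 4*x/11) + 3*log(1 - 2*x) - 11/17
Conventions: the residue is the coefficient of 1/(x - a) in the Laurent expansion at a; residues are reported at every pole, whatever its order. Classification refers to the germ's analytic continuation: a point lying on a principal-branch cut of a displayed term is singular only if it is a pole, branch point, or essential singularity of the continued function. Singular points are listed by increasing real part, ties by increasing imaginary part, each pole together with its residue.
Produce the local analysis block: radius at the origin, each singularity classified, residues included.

Radius of convergence at 0: 1/2.
At 1/2: a logarithmic branch point.
At 11/4: an algebraic (square-root) branch point.

Branch term (3)*log(1 - x/(1/2)): its argument vanishes at x = 1/2, a logarithmic branch point, modulus 1/2.
Branch term (-1)*sqrt(1 - x/(11/4)): its argument vanishes at x = 11/4, a square-root branch point, modulus 11/4.
The radius of convergence is the smallest modulus among the singular points: 1/2.
List the singular points by increasing real part (a conjugate pair: the negative imaginary part first).


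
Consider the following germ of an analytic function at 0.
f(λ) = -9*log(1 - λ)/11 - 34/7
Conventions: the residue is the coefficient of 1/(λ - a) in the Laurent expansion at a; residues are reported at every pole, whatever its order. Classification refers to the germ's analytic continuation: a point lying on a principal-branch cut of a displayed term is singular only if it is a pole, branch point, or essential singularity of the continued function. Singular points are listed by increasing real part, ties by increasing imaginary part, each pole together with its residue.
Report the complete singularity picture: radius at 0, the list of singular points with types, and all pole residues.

Radius of convergence at 0: 1.
At 1: a logarithmic branch point.

Branch term (-9/11)*log(1 - λ/(1)): its argument vanishes at λ = 1, a logarithmic branch point, modulus 1.
The radius of convergence is the smallest modulus among the singular points: 1.


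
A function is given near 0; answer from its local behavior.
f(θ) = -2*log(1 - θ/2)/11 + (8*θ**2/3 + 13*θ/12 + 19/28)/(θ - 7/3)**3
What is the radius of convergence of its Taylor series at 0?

Denominator factor (θ - 7/3)^3: pole of order 3 at 7/3, modulus 7/3.
Branch term (-2/11)*log(1 - θ/(2)): its argument vanishes at θ = 2, a logarithmic branch point, modulus 2.
The radius of convergence is the smallest modulus among the singular points: 2.

The radius of convergence is 2.


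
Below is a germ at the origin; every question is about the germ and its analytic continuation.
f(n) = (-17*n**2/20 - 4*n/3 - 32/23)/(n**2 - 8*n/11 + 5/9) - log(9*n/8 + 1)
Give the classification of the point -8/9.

The term (-1)*log(1 - n/(-8/9)) has argument 1 - -8/9/(-8/9) = 0 at -8/9: a logarithmic (infinitely-sheeted) branch point; the remaining terms are analytic or single-valued there.

The point is a logarithmic branch point.


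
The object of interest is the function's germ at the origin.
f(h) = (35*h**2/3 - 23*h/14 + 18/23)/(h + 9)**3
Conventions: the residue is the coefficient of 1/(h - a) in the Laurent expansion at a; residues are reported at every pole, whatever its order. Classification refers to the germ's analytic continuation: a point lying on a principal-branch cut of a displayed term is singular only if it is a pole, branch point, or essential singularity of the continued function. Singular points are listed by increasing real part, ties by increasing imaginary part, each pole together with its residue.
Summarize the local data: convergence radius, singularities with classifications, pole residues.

Denominator factor (h + 9)^3: pole of order 3 at -9, modulus 9.
The radius of convergence is the smallest modulus among the singular points: 9.
At the order-3 pole -9 set g(h) = (h - (-9))^3*f(h) = 35*h**2/3 - 23*h/14 + 18/23.
Order-3 pole: residue = g''(a)/2; g''(-9) = 70/3, so the residue is 35/3.

Radius of convergence at 0: 9.
At -9: a pole of order 3; residue 35/3.


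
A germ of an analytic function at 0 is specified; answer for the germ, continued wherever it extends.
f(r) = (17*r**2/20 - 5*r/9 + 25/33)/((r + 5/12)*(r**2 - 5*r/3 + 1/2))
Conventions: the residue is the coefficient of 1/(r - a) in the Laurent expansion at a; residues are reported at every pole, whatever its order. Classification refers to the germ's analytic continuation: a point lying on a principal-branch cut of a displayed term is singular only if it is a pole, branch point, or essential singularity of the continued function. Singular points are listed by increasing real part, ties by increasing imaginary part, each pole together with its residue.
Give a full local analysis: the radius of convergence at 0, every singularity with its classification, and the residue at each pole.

Radius of convergence at 0: 5/6 - (1/6)*sqrt(7).
At -5/12: a pole of order 1; residue 21605/26004.
At 5/6 - (1/6)*sqrt(7): a pole of order 1; residue 623/65010 - (16327/45507)*sqrt(7).
At 5/6 + (1/6)*sqrt(7): a pole of order 1; residue 623/65010 + (16327/45507)*sqrt(7).

Denominator factor (r**2 - 5*r/3 + 1/2): discriminant 7/9, real irrational roots 5/6 + (1/6)*sqrt(7) and 5/6 - (1/6)*sqrt(7); poles of order 1, moduli 5/6 + (1/6)*sqrt(7) and 5/6 - (1/6)*sqrt(7).
Denominator factor (r + 5/12): pole of order 1 at -5/12, modulus 5/12.
The radius of convergence is the smallest modulus among the singular points: 5/6 - (1/6)*sqrt(7).
At the order-1 pole -5/12 set g(r) = (r - (-5/12))*f(r) = (17*r**2/20 - 5*r/9 + 25/33)/(r**2 - 5*r/3 + 1/2).
Simple pole: residue = g(a) at a = -5/12, which is 21605/26004.
The factor r**2 - 5*r/3 + 1/2 splits as (r - a)(r - a') with a = 5/6 - (1/6)*sqrt(7), a' = 5/6 + (1/6)*sqrt(7). At the order-1 pole a set g(r) = (r - a)*f(r) = [(17*r**2/20 - 5*r/9 + 25/33)/(r + 5/12)] / (r - a').
Simple pole: residue = g(a) at a = 5/6 - (1/6)*sqrt(7), which is 623/65010 - (16327/45507)*sqrt(7).
The factor r**2 - 5*r/3 + 1/2 splits as (r - a)(r - a') with a = 5/6 + (1/6)*sqrt(7), a' = 5/6 - (1/6)*sqrt(7). At the order-1 pole a set g(r) = (r - a)*f(r) = [(17*r**2/20 - 5*r/9 + 25/33)/(r + 5/12)] / (r - a').
Simple pole: residue = g(a) at a = 5/6 + (1/6)*sqrt(7), which is 623/65010 + (16327/45507)*sqrt(7).
List the singular points by increasing real part (a conjugate pair: the negative imaginary part first).


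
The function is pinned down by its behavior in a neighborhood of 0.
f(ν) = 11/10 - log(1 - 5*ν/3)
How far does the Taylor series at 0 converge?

Branch term (-1)*log(1 - ν/(3/5)): its argument vanishes at ν = 3/5, a logarithmic branch point, modulus 3/5.
The radius of convergence is the smallest modulus among the singular points: 3/5.

The radius of convergence is 3/5.


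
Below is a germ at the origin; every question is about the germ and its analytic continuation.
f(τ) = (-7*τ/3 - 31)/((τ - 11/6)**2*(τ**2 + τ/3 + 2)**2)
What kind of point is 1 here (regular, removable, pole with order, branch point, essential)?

The point is a regular point.

Denominator factors: τ**2 + τ/3 + 2 = 10/3 at τ = 1; τ - 11/6 = -5/6 at τ = 1 — none vanishes.
So the germ continues analytically to 1.


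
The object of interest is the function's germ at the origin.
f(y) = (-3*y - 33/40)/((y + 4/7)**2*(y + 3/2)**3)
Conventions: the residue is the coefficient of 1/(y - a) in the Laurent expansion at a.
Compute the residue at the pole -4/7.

At the order-2 pole -4/7 set g(y) = (y - (-4/7))^2*f(y) = (-3*y - 33/40)/(y + 3/2)**3.
Order-2 pole: residue = g'(a); g'(-4/7) = -1047522/142805, so the residue is -1047522/142805.

The residue is -1047522/142805.


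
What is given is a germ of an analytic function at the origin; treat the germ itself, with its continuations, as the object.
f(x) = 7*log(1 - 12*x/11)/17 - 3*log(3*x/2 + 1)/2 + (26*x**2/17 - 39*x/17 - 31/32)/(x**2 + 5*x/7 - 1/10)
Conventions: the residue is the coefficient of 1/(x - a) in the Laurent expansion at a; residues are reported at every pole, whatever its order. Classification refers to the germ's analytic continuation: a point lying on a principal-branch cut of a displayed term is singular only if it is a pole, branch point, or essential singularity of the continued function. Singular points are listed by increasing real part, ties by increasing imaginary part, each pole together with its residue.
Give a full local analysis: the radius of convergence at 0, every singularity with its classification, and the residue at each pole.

Denominator factor (x**2 + 5*x/7 - 1/10): discriminant 223/245, real irrational roots -5/14 + (1/70)*sqrt(1115) and -5/14 - (1/70)*sqrt(1115); poles of order 1, moduli -5/14 + (1/70)*sqrt(1115) and 5/14 + (1/70)*sqrt(1115).
Branch term (7/17)*log(1 - x/(11/12)): its argument vanishes at x = 11/12, a logarithmic branch point, modulus 11/12.
Branch term (-3/2)*log(1 - x/(-2/3)): its argument vanishes at x = -2/3, a logarithmic branch point, modulus 2/3.
The radius of convergence is the smallest modulus among the singular points: -5/14 + (1/70)*sqrt(1115).
The branch terms are analytic at -5/14 - (1/70)*sqrt(1115) and contribute nothing to the residue; only the rational part matters.
The factor x**2 + 5*x/7 - 1/10 splits as (x - a)(x - a') with a = -5/14 - (1/70)*sqrt(1115), a' = -5/14 + (1/70)*sqrt(1115). At the order-1 pole a set g(x) = (x - a)*(rational part) = [26*x**2/17 - 39*x/17 - 31/32] / (x - a').
Simple pole: residue = g(a) at a = -5/14 - (1/70)*sqrt(1115), which is -403/238 - (52469/4245920)*sqrt(1115).
The branch terms are analytic at -5/14 + (1/70)*sqrt(1115) and contribute nothing to the residue; only the rational part matters.
The factor x**2 + 5*x/7 - 1/10 splits as (x - a)(x - a') with a = -5/14 + (1/70)*sqrt(1115), a' = -5/14 - (1/70)*sqrt(1115). At the order-1 pole a set g(x) = (x - a)*(rational part) = [26*x**2/17 - 39*x/17 - 31/32] / (x - a').
Simple pole: residue = g(a) at a = -5/14 + (1/70)*sqrt(1115), which is -403/238 + (52469/4245920)*sqrt(1115).
List the singular points by increasing real part (a conjugate pair: the negative imaginary part first).

Radius of convergence at 0: -5/14 + (1/70)*sqrt(1115).
At -5/14 - (1/70)*sqrt(1115): a pole of order 1; residue -403/238 - (52469/4245920)*sqrt(1115).
At -2/3: a logarithmic branch point.
At -5/14 + (1/70)*sqrt(1115): a pole of order 1; residue -403/238 + (52469/4245920)*sqrt(1115).
At 11/12: a logarithmic branch point.


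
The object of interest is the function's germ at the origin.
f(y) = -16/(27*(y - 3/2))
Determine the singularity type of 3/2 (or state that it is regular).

The point is a pole of order 1.

The denominator factor y - 3/2 vanishes at 3/2 and appears to the power 1; the numerator there equals -16/27, nonzero, and no other factor vanishes.
Hence a pole whose order is the multiplicity, 1.


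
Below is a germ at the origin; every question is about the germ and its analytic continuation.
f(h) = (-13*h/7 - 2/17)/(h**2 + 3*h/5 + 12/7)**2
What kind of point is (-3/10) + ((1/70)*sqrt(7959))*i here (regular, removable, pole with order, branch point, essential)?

The point is a pole of order 2.

The denominator factor h**2 + 3*h/5 + 12/7 vanishes at (-3/10) + ((1/70)*sqrt(7959))*i and appears to the power 2; the numerator there equals (523/1190) - ((13/490)*sqrt(7959))*i, nonzero, and no other factor vanishes.
Hence a pole whose order is the multiplicity, 2.


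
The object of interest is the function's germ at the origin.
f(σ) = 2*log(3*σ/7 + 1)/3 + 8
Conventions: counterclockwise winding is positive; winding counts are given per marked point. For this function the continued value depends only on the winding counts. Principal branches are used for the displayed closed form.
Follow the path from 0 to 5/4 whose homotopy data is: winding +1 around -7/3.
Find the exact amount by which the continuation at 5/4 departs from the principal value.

The rational part is single-valued and drops out of the difference; each branch term changes only by its own monodromy.
(2/3)*log(1 - σ/(-7/3)): each positive loop around -7/3 adds 2*pi*i to the log, so winding +1 contributes (2/3)*(1)*2*pi*i = (4/3)*pi*i.
Summing the contributions at σ = 5/4 gives (4/3)*pi*i.

Continued minus principal equals (4/3)*pi*i.


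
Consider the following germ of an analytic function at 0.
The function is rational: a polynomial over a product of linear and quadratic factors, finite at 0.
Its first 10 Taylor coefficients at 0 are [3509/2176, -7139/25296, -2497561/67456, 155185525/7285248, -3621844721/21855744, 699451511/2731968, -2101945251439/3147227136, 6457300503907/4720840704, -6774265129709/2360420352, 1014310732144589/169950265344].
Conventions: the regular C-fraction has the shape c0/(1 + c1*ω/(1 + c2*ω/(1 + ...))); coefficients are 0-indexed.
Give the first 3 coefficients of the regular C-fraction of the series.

Taylor coefficients (read off): a_0 = 3509/2176, a_1 = -7139/25296, a_2 = -2497561/67456.
c0 = a_0 = 3509/2176. Peel one level at a time: if S = 1 + c*ω/S' with S'(0) = 1, then c is the ω-coefficient of S and S' = c*ω/(S - 1).
S_1 = c0/f = 1 + (472/2697)*ω + (167229115/7273809)*ω^2 + ...; c1 = 472/2697.
S_2 = c1*ω/(S_1 - 1) = 1 + (-167229115/1272984)*ω + ...; c2 = -167229115/1272984.

The regular C-fraction coefficients are [3509/2176, 472/2697, -167229115/1272984].


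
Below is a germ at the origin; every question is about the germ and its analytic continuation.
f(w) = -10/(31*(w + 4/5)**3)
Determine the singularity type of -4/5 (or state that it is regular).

The point is a pole of order 3.

The denominator factor w + 4/5 vanishes at -4/5 and appears to the power 3; the numerator there equals -10/31, nonzero, and no other factor vanishes.
Hence a pole whose order is the multiplicity, 3.


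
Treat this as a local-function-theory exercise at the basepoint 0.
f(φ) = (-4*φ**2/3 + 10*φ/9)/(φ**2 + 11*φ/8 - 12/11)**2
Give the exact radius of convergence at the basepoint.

The radius of convergence is -11/16 + (1/176)*sqrt(48433).

Denominator factor (φ**2 + 11*φ/8 - 12/11)^2: discriminant 4403/704, real irrational roots -11/16 + (1/176)*sqrt(48433) and -11/16 - (1/176)*sqrt(48433); poles of order 2, moduli -11/16 + (1/176)*sqrt(48433) and 11/16 + (1/176)*sqrt(48433).
The radius of convergence is the smallest modulus among the singular points: -11/16 + (1/176)*sqrt(48433).


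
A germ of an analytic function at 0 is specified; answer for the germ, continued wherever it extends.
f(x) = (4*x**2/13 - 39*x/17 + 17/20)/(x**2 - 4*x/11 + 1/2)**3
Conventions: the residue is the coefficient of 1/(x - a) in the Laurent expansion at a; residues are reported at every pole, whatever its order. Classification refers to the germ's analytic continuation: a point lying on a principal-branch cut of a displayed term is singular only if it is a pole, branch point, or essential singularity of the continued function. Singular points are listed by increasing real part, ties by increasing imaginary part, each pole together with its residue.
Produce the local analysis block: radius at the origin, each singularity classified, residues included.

Radius of convergence at 0: (1/2)*sqrt(2).
At (2/11) - ((1/22)*sqrt(226))*i: a pole of order 3; residue ((1048443341/25510418960)*sqrt(226))*i.
At (2/11) + ((1/22)*sqrt(226))*i: a pole of order 3; residue -((1048443341/25510418960)*sqrt(226))*i.


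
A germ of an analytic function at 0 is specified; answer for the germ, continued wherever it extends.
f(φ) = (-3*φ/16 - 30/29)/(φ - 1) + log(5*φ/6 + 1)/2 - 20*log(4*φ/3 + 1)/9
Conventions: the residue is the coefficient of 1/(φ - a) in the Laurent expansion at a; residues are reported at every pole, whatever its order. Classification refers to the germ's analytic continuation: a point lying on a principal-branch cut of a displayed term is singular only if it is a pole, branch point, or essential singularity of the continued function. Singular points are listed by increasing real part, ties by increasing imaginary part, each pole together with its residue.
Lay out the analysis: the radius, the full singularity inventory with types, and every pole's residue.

Denominator factor (φ - 1): pole of order 1 at 1, modulus 1.
Branch term (-20/9)*log(1 - φ/(-3/4)): its argument vanishes at φ = -3/4, a logarithmic branch point, modulus 3/4.
Branch term (1/2)*log(1 - φ/(-6/5)): its argument vanishes at φ = -6/5, a logarithmic branch point, modulus 6/5.
The radius of convergence is the smallest modulus among the singular points: 3/4.
The branch terms are analytic at 1 and contribute nothing to the residue; only the rational part matters.
At the order-1 pole 1 set g(φ) = (φ - (1))*(rational part) = -3*φ/16 - 30/29.
Simple pole: residue = g(a) at a = 1, which is -567/464.
List the singular points by increasing real part (a conjugate pair: the negative imaginary part first).

Radius of convergence at 0: 3/4.
At -6/5: a logarithmic branch point.
At -3/4: a logarithmic branch point.
At 1: a pole of order 1; residue -567/464.


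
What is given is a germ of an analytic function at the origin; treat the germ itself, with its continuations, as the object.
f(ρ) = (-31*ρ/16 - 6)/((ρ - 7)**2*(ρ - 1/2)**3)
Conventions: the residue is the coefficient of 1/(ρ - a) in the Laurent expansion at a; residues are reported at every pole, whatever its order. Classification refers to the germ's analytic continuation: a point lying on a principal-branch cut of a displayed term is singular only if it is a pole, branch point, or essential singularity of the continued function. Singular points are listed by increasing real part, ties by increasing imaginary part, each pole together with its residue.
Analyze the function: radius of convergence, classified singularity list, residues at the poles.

Denominator factor (ρ - 1/2)^3: pole of order 3 at 1/2, modulus 1/2.
Denominator factor (ρ - 7)^2: pole of order 2 at 7, modulus 7.
The radius of convergence is the smallest modulus among the singular points: 1/2.
At the order-3 pole 1/2 set g(ρ) = (ρ - (1/2))^3*f(ρ) = (-31*ρ/16 - 6)/(ρ - 7)**2.
Order-3 pole: residue = g''(a)/2; g''(1/2) = -1475/28561, so the residue is -1475/57122.
At the order-2 pole 7 set g(ρ) = (ρ - (7))^2*f(ρ) = (-31*ρ/16 - 6)/(ρ - 1/2)**3.
Order-2 pole: residue = g'(a); g'(7) = 1475/57122, so the residue is 1475/57122.
List the singular points by increasing real part (a conjugate pair: the negative imaginary part first).

Radius of convergence at 0: 1/2.
At 1/2: a pole of order 3; residue -1475/57122.
At 7: a pole of order 2; residue 1475/57122.
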